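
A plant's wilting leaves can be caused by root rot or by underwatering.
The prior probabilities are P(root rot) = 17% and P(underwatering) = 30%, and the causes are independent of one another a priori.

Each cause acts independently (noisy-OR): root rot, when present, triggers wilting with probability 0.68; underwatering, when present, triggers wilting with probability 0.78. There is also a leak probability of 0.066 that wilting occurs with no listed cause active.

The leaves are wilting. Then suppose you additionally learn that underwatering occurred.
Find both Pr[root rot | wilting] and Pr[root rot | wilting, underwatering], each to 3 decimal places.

Under noisy-OR, P(wilting | causes) = 1 − (1−0.066)·∏(1−qᵢ) over the active causes.
P(wilting) = 0.066*0.83*0.7 + 0.79452*0.83*0.3 + 0.70112*0.17*0.7 + 0.934246*0.17*0.3 = 0.038346 + 0.197835 + 0.083433 + 0.047647 = 0.367261
Restricting to configurations with root rot present: 0.083433 + 0.047647 = 0.131080.
So P(root rot | wilting) = 0.131080/0.367261 ≈ 0.357.

With the extra evidence:
For the numerator, keep only root rot=true terms: 0.934246*0.17 = 0.158822
The normalizing constant is 0.79452*0.83 + 0.934246*0.17 = 0.818274
Posterior = 0.158822 / 0.818274 ≈ 0.194
The drop from 0.357 to 0.194 is the explaining-away (discounting) effect.

Pr[root rot | wilting] ≈ 0.357; Pr[root rot | wilting, underwatering] ≈ 0.194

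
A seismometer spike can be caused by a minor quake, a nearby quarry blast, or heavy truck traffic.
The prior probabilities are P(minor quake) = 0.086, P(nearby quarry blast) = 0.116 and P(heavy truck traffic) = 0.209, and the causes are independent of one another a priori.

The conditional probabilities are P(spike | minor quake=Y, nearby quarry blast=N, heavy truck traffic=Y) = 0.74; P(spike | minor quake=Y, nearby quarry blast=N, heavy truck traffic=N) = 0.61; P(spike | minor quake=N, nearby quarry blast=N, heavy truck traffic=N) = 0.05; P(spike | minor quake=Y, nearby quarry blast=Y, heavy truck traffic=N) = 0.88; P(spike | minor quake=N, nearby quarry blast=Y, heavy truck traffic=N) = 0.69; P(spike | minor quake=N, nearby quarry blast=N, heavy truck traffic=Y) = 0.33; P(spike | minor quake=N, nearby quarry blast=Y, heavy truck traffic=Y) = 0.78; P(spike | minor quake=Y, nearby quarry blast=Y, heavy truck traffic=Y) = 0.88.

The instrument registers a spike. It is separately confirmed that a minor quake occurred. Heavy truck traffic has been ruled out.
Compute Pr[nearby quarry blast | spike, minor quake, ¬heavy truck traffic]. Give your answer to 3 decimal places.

Pr[nearby quarry blast | spike, minor quake, ¬heavy truck traffic] ≈ 0.159

Weight on nearby quarry blast=true, given the evidence: 0.88*0.116 = 0.102080
Normalizer over all consistent configurations: 0.61*0.884 + 0.88*0.116 = 0.641320
P(nearby quarry blast | spike, minor quake, ¬heavy truck traffic) = 0.102080/0.641320 ≈ 0.159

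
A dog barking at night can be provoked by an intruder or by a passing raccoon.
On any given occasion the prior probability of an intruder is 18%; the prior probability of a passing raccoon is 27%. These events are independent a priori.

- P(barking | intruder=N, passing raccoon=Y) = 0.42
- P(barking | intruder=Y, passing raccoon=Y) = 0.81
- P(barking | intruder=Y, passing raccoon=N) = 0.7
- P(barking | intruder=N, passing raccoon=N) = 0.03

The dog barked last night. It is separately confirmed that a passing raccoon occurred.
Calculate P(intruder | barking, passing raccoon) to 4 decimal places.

P(intruder | barking, passing raccoon) ≈ 0.2974

By total probability over both values of intruder:
  P(barking | passing raccoon) = 0.42·0.82 + 0.81·0.18
        = 0.344400 + 0.145800 = 0.490200
Keeping only the intruder-present terms gives 0.145800, so
  P(intruder | barking, passing raccoon) = 0.145800 / 0.490200 ≈ 0.2974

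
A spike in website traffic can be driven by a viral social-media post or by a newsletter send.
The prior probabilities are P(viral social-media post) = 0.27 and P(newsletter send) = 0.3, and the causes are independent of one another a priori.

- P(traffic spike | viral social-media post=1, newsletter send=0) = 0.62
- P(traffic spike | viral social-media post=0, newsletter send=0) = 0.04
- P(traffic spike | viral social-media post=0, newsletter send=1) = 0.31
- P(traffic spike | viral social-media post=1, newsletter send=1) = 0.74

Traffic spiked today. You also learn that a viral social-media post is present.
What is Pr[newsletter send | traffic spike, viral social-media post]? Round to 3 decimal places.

Pr[newsletter send | traffic spike, viral social-media post] ≈ 0.338

By total probability over both values of newsletter send:
  P(traffic spike | viral social-media post) = 0.62·0.7 + 0.74·0.3
        = 0.434000 + 0.222000 = 0.656000
The terms with newsletter send present sum to 0.222000, so
  P(newsletter send | traffic spike, viral social-media post) = 0.222000 / 0.656000 ≈ 0.338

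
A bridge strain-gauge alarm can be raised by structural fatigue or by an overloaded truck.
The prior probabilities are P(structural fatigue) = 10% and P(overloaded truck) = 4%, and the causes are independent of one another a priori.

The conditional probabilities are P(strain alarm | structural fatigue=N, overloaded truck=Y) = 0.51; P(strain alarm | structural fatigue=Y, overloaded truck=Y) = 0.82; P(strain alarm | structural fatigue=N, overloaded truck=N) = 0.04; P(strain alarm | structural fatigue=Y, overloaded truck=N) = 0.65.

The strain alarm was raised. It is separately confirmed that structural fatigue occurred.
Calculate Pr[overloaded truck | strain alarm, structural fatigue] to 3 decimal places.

For the numerator, keep only overloaded truck=true terms: 0.82×0.04 = 0.032800
Normalizer over all consistent configurations: 0.65×0.96 + 0.82×0.04 = 0.656800
Posterior = 0.032800 / 0.656800 ≈ 0.050

Pr[overloaded truck | strain alarm, structural fatigue] ≈ 0.050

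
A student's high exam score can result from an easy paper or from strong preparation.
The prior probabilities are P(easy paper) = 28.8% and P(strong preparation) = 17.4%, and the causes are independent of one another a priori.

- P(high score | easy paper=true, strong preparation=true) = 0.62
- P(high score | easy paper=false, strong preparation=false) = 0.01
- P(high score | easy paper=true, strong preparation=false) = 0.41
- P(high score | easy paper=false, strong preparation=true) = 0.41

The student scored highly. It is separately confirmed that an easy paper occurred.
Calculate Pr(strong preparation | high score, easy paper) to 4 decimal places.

Pr(strong preparation | high score, easy paper) ≈ 0.2416

Sum P(high score|·) weighted by the priors over both values of strong preparation:
  P(high score | easy paper) = 0.41×0.826 + 0.62×0.174
        = 0.338660 + 0.107880 = 0.446540
Keeping only the strong preparation-present terms gives 0.107880, so
  P(strong preparation | high score, easy paper) = 0.107880 / 0.446540 ≈ 0.2416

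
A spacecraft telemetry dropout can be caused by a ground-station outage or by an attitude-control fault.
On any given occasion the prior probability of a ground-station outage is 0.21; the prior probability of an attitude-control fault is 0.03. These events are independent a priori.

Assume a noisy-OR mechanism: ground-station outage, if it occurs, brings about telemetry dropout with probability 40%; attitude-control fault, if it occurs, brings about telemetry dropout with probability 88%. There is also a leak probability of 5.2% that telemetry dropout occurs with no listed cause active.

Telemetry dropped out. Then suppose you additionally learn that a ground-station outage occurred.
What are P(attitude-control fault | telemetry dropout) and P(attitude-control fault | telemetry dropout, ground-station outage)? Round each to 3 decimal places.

Under noisy-OR, P(telemetry dropout | causes) = 1 − (1−0.052)·∏(1−qᵢ) over the active causes.
Enumerate the 4 (ground-station outage, attitude-control fault) configurations and weight by the priors:
  P(telemetry dropout) = 0.052·0.79·0.97 + 0.88624·0.79·0.03 + 0.4312·0.21·0.97 + 0.931744·0.21·0.03
        = 0.039848 + 0.021004 + 0.087835 + 0.005870 = 0.154557
Keeping only the attitude-control fault-present terms gives 0.026874, so
  P(attitude-control fault | telemetry dropout) = 0.026874 / 0.154557 ≈ 0.174

Now condition on the additional information:
By total probability over both values of attitude-control fault:
  P(telemetry dropout | ground-station outage) = 0.4312*0.97 + 0.931744*0.03
        = 0.418264 + 0.027952 = 0.446216
The terms with attitude-control fault present sum to 0.027952, so
  P(attitude-control fault | telemetry dropout, ground-station outage) = 0.027952 / 0.446216 ≈ 0.063
The drop from 0.174 to 0.063 is the explaining-away (discounting) effect.

P(attitude-control fault | telemetry dropout) ≈ 0.174; P(attitude-control fault | telemetry dropout, ground-station outage) ≈ 0.063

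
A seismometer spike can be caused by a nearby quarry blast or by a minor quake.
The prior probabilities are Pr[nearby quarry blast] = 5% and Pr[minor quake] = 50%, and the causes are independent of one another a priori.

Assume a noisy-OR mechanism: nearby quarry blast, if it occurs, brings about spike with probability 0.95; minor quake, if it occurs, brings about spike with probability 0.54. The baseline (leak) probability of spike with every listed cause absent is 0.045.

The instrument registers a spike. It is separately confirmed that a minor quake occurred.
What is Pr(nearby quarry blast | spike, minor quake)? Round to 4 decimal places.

Pr(nearby quarry blast | spike, minor quake) ≈ 0.0841

Under noisy-OR, P(spike | causes) = 1 − (1−0.045)·∏(1−qᵢ) over the active causes.
Numerator (weight on configurations with nearby quarry blast): 0.978035*0.05 = 0.048902
The normalizing constant is 0.5607*0.95 + 0.978035*0.05 = 0.581567
Posterior = 0.048902 / 0.581567 ≈ 0.0841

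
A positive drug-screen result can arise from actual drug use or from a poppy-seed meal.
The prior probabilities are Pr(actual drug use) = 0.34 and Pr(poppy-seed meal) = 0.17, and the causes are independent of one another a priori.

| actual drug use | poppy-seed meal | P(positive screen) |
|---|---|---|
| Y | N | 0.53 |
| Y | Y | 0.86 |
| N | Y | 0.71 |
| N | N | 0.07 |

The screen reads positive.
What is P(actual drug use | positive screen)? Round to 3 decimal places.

P(actual drug use | positive screen) ≈ 0.628

P(positive screen) = 0.07×0.66×0.83 + 0.71×0.66×0.17 + 0.53×0.34×0.83 + 0.86×0.34×0.17 = 0.038346 + 0.079662 + 0.149566 + 0.049708 = 0.317282
Restricting to configurations with actual drug use present: 0.149566 + 0.049708 = 0.199274.
Hence the posterior is 0.199274/0.317282 ≈ 0.628.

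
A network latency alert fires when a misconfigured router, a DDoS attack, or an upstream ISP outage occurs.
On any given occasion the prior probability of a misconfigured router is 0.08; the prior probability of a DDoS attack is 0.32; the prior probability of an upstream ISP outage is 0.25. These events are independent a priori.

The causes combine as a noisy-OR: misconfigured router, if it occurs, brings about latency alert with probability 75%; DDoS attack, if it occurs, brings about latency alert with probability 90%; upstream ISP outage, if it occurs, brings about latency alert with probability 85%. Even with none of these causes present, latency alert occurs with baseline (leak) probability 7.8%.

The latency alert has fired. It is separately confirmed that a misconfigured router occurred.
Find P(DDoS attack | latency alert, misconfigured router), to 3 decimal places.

Under noisy-OR, P(latency alert | causes) = 1 − (1−0.078)·∏(1−qᵢ) over the active causes.
P(latency alert | misconfigured router) = 0.7695·0.68·0.75 + 0.965425·0.68·0.25 + 0.97695·0.32·0.75 + 0.996542·0.32·0.25 = 0.392445 + 0.164122 + 0.234468 + 0.079723 = 0.870758
Of this, 0.314191 comes from 0.234468 + 0.079723 (the DDoS attack=true cases).
P(DDoS attack | latency alert, misconfigured router) = 0.314191 / 0.870758 ≈ 0.361

P(DDoS attack | latency alert, misconfigured router) ≈ 0.361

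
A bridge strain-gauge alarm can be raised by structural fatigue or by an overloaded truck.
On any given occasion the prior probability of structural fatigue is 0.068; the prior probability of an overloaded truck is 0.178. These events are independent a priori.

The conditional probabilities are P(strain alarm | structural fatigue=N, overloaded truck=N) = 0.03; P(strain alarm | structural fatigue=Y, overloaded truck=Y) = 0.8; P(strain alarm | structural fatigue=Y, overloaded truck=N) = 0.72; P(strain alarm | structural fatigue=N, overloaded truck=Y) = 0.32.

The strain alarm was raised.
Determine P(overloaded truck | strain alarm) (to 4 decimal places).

P(overloaded truck | strain alarm) ≈ 0.4982

Enumerate the 4 (structural fatigue, overloaded truck) configurations and weight by the priors:
  P(strain alarm) = 0.03×0.932×0.822 + 0.32×0.932×0.178 + 0.72×0.068×0.822 + 0.8×0.068×0.178
        = 0.022983 + 0.053087 + 0.040245 + 0.009683 = 0.125998
Configurations with overloaded truck contribute 0.062770, so
  P(overloaded truck | strain alarm) = 0.062770 / 0.125998 ≈ 0.4982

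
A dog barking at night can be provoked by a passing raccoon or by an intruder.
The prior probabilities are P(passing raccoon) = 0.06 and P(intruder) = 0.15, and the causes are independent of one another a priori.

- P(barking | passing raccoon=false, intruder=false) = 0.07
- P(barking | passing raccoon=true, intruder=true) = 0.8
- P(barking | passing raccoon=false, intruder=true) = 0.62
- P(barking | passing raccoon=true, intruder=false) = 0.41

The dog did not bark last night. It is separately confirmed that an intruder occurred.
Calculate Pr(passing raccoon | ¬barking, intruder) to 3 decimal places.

Pr(passing raccoon | ¬barking, intruder) ≈ 0.033

Enumerate both values of passing raccoon and weight by the priors:
  P(¬barking | intruder) = 0.38·0.94 + 0.2·0.06
        = 0.357200 + 0.012000 = 0.369200
Configurations with passing raccoon contribute 0.012000, so
  P(passing raccoon | ¬barking, intruder) = 0.012000 / 0.369200 ≈ 0.033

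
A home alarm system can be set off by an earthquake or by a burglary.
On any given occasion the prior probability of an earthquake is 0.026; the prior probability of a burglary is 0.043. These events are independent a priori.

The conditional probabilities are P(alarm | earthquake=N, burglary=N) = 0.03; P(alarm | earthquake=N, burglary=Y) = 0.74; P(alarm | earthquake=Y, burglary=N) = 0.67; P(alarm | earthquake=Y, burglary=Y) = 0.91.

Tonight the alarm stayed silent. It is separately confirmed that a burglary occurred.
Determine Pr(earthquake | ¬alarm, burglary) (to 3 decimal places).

Pr(earthquake | ¬alarm, burglary) ≈ 0.009

Weight on earthquake=true, given the evidence: 0.09*0.026 = 0.002340
The normalizing constant is 0.26*0.974 + 0.09*0.026 = 0.255580
Posterior = 0.002340 / 0.255580 ≈ 0.009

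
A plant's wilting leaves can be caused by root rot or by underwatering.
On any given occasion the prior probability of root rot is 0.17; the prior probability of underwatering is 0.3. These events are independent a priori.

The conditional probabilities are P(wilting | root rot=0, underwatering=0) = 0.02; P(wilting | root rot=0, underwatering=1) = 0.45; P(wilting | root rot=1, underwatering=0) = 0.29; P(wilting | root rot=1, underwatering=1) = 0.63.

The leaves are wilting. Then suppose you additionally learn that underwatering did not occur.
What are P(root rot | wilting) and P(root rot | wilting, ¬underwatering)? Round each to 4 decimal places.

P(wilting) = 0.02·0.83·0.7 + 0.45·0.83·0.3 + 0.29·0.17·0.7 + 0.63·0.17·0.3 = 0.011620 + 0.112050 + 0.034510 + 0.032130 = 0.190310
Restricting to configurations with root rot present: 0.034510 + 0.032130 = 0.066640.
Hence the posterior is 0.066640/0.190310 ≈ 0.3502.

Now also conditioning on underwatering≠true:
By total probability over both values of root rot:
  P(wilting | ¬underwatering) = 0.02·0.83 + 0.29·0.17
        = 0.016600 + 0.049300 = 0.065900
The terms with root rot present sum to 0.049300, so
  P(root rot | wilting, ¬underwatering) = 0.049300 / 0.065900 ≈ 0.7481
With underwatering excluded, root rot must carry more of the explanatory weight for the wilting.

P(root rot | wilting) ≈ 0.3502; P(root rot | wilting, ¬underwatering) ≈ 0.7481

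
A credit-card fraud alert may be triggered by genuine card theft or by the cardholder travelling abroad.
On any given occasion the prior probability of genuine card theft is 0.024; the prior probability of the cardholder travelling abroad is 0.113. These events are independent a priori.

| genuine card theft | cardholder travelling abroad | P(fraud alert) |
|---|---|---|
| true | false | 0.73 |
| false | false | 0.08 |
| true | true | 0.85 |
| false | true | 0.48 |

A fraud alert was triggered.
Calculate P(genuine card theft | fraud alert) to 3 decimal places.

By total probability over the 4 (genuine card theft, cardholder travelling abroad) configurations:
  P(fraud alert) = 0.08*0.976*0.887 + 0.48*0.976*0.113 + 0.73*0.024*0.887 + 0.85*0.024*0.113
        = 0.069257 + 0.052938 + 0.015540 + 0.002305 = 0.140040
The terms with genuine card theft present sum to 0.017845, so
  P(genuine card theft | fraud alert) = 0.017845 / 0.140040 ≈ 0.127

P(genuine card theft | fraud alert) ≈ 0.127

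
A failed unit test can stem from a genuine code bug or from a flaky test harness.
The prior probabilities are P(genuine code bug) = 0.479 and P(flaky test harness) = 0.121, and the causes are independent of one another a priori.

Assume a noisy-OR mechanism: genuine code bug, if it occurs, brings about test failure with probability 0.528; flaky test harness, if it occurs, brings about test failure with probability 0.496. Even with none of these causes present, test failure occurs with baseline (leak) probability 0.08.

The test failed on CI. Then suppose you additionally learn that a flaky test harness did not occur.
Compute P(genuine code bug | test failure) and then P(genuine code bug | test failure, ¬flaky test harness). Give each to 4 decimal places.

Under noisy-OR, P(test failure | causes) = 1 − (1−0.08)·∏(1−qᵢ) over the active causes.
Weight on genuine code bug=true, given the evidence: 0.238208 + 0.045274 = 0.283482
Normalizer over all consistent configurations: 0.08·0.521·0.879 + 0.53632·0.521·0.121 + 0.56576·0.479·0.879 + 0.781143·0.479·0.121 = 0.353929
Posterior = 0.283482 / 0.353929 ≈ 0.8010

Now condition on the additional information:
P(test failure | ¬flaky test harness) = 0.08*0.521 + 0.56576*0.479 = 0.041680 + 0.270999 = 0.312679
The genuine code bug-present share is 0.56576*0.479 = 0.270999.
So P(genuine code bug | test failure, ¬flaky test harness) = 0.270999/0.312679 ≈ 0.8667.
With flaky test harness excluded, genuine code bug must carry more of the explanatory weight for the test failure.

P(genuine code bug | test failure) ≈ 0.8010; P(genuine code bug | test failure, ¬flaky test harness) ≈ 0.8667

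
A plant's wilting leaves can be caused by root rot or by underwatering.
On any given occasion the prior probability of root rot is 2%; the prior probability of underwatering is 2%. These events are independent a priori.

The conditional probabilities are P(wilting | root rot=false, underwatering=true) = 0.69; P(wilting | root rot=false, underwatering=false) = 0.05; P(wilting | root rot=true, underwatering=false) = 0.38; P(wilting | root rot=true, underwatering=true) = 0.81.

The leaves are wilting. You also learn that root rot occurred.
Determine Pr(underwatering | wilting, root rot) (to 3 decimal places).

P(wilting | root rot) = 0.38×0.98 + 0.81×0.02 = 0.372400 + 0.016200 = 0.388600
Restricting to configurations with underwatering present: 0.81×0.02 = 0.016200.
P(underwatering | wilting, root rot) = 0.016200 / 0.388600 ≈ 0.042

Pr(underwatering | wilting, root rot) ≈ 0.042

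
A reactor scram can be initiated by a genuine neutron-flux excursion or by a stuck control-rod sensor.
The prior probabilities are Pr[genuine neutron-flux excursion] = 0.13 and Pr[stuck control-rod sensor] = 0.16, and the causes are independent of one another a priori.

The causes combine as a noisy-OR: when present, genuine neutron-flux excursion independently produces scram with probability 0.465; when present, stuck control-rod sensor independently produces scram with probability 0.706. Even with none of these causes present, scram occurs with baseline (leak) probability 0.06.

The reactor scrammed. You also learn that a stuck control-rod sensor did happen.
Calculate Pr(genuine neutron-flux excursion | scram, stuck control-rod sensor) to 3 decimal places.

Under noisy-OR, P(scram | causes) = 1 − (1−0.06)·∏(1−qᵢ) over the active causes.
For the numerator, keep only genuine neutron-flux excursion=true terms: 0.852147×0.13 = 0.110779
Normalizer over all consistent configurations: 0.72364×0.87 + 0.852147×0.13 = 0.740346
P(genuine neutron-flux excursion | scram, stuck control-rod sensor) = 0.110779/0.740346 ≈ 0.150

Pr(genuine neutron-flux excursion | scram, stuck control-rod sensor) ≈ 0.150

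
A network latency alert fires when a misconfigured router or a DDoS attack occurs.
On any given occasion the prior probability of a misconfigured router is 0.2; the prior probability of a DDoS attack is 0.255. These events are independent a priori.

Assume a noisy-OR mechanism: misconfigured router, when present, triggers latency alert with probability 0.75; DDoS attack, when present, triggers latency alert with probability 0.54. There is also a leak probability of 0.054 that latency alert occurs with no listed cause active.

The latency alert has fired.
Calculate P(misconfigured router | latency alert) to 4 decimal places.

Under noisy-OR, P(latency alert | causes) = 1 − (1−0.054)·∏(1−qᵢ) over the active causes.
P(latency alert) = 0.054×0.8×0.745 + 0.56484×0.8×0.255 + 0.7635×0.2×0.745 + 0.89121×0.2×0.255 = 0.032184 + 0.115227 + 0.113762 + 0.045452 = 0.306625
The misconfigured router-present share is 0.113762 + 0.045452 = 0.159214.
Hence the posterior is 0.159214/0.306625 ≈ 0.5192.

P(misconfigured router | latency alert) ≈ 0.5192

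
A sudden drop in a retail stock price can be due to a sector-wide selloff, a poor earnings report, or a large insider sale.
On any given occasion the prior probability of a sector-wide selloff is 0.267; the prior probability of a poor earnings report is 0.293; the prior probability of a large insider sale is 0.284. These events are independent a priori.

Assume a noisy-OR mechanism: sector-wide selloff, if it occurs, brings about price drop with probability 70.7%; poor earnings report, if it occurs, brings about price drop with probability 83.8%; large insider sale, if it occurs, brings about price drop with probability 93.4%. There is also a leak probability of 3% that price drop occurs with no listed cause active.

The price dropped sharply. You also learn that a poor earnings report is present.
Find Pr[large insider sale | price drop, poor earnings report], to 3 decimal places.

Pr[large insider sale | price drop, poor earnings report] ≈ 0.311

Under noisy-OR, P(price drop | causes) = 1 − (1−0.03)·∏(1−qᵢ) over the active causes.
Numerator (weight on configurations with large insider sale): 0.206013 + 0.075598 = 0.281611
Normalizer over all consistent configurations: 0.84286*0.733*0.716 + 0.989629*0.733*0.284 + 0.953958*0.267*0.716 + 0.996961*0.267*0.284 = 0.906338
Posterior = 0.281611 / 0.906338 ≈ 0.311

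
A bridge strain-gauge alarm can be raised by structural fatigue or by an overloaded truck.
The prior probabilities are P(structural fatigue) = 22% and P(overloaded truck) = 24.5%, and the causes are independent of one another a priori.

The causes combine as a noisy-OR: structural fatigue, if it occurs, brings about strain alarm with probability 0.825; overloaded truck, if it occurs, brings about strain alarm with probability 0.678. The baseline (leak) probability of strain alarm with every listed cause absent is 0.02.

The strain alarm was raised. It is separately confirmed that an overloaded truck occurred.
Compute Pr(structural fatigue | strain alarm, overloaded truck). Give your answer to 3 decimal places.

Pr(structural fatigue | strain alarm, overloaded truck) ≈ 0.280

Under noisy-OR, P(strain alarm | causes) = 1 − (1−0.02)·∏(1−qᵢ) over the active causes.
P(strain alarm | overloaded truck) = 0.68444*0.78 + 0.944777*0.22 = 0.533863 + 0.207851 = 0.741714
The structural fatigue-present share is 0.944777*0.22 = 0.207851.
So P(structural fatigue | strain alarm, overloaded truck) = 0.207851/0.741714 ≈ 0.280.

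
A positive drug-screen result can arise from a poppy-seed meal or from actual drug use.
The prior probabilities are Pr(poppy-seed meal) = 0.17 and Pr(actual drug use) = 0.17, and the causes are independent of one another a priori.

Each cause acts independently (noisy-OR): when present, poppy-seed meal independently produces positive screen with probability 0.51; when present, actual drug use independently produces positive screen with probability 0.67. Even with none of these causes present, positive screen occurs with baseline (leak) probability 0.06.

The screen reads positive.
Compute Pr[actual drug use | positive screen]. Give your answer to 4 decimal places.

Under noisy-OR, P(positive screen | causes) = 1 − (1−0.06)·∏(1−qᵢ) over the active causes.
Sum P(positive screen|·) weighted by the priors over the 4 (poppy-seed meal, actual drug use) configurations:
  P(positive screen) = 0.06×0.83×0.83 + 0.6898×0.83×0.17 + 0.5394×0.17×0.83 + 0.848002×0.17×0.17
        = 0.041334 + 0.097331 + 0.076109 + 0.024507 = 0.239281
The terms with actual drug use present sum to 0.121838, so
  P(actual drug use | positive screen) = 0.121838 / 0.239281 ≈ 0.5092

Pr[actual drug use | positive screen] ≈ 0.5092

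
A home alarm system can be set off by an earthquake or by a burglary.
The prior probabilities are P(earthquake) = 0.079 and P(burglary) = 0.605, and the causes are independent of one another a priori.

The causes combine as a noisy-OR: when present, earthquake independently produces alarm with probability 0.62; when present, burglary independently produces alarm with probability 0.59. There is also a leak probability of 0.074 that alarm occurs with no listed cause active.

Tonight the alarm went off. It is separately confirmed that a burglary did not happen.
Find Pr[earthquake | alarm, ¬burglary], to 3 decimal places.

Under noisy-OR, P(alarm | causes) = 1 − (1−0.074)·∏(1−qᵢ) over the active causes.
Weight on earthquake=true, given the evidence: 0.64812·0.079 = 0.051201
The normalizing constant is 0.074·0.921 + 0.64812·0.079 = 0.119355
Posterior = 0.051201 / 0.119355 ≈ 0.429

Pr[earthquake | alarm, ¬burglary] ≈ 0.429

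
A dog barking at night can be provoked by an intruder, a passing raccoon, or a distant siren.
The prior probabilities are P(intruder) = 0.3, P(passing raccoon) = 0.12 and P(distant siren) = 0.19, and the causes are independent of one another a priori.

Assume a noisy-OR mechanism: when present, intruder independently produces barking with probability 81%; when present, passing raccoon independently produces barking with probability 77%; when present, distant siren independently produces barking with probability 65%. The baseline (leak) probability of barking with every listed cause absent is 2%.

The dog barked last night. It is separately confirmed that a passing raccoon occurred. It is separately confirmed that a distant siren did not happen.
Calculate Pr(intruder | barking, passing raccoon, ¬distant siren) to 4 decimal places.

Under noisy-OR, P(barking | causes) = 1 − (1−0.02)·∏(1−qᵢ) over the active causes.
Sum P(barking|·) weighted by the priors over both values of intruder:
  P(barking | passing raccoon, ¬distant siren) = 0.7746*0.7 + 0.957174*0.3
        = 0.542220 + 0.287152 = 0.829372
The terms with intruder present sum to 0.287152, so
  P(intruder | barking, passing raccoon, ¬distant siren) = 0.287152 / 0.829372 ≈ 0.3462

Pr(intruder | barking, passing raccoon, ¬distant siren) ≈ 0.3462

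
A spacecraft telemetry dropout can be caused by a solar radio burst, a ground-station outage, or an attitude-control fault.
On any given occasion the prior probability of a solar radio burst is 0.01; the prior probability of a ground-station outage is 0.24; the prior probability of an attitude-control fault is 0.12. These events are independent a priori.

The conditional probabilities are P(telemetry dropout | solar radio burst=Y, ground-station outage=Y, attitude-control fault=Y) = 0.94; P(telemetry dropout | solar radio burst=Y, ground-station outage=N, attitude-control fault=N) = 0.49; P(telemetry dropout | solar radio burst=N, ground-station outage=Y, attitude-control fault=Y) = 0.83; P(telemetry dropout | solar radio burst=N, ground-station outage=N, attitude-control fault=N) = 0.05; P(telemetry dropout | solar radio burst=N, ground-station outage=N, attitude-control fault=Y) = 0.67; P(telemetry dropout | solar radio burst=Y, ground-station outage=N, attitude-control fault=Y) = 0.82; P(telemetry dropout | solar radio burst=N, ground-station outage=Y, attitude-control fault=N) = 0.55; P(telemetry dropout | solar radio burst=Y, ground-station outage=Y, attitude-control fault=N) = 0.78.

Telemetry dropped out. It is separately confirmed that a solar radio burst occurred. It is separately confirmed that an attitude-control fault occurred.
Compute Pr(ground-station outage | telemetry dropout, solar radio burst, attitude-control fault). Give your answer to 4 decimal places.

Pr(ground-station outage | telemetry dropout, solar radio burst, attitude-control fault) ≈ 0.2658

For the numerator, keep only ground-station outage=true terms: 0.94·0.24 = 0.225600
Normalizer over all consistent configurations: 0.82·0.76 + 0.94·0.24 = 0.848800
P(ground-station outage | telemetry dropout, solar radio burst, attitude-control fault) = 0.225600/0.848800 ≈ 0.2658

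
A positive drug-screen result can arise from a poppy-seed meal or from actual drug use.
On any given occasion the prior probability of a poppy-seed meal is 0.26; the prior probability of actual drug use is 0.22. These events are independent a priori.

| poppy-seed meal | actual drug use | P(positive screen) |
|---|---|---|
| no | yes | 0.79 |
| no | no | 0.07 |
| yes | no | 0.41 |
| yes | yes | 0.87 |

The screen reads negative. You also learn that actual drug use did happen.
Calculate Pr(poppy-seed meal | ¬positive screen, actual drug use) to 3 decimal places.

Pr(poppy-seed meal | ¬positive screen, actual drug use) ≈ 0.179

P(¬positive screen | actual drug use) = 0.21·0.74 + 0.13·0.26 = 0.155400 + 0.033800 = 0.189200
Of this, 0.033800 comes from 0.13·0.26 (the poppy-seed meal=true cases).
So P(poppy-seed meal | ¬positive screen, actual drug use) = 0.033800/0.189200 ≈ 0.179.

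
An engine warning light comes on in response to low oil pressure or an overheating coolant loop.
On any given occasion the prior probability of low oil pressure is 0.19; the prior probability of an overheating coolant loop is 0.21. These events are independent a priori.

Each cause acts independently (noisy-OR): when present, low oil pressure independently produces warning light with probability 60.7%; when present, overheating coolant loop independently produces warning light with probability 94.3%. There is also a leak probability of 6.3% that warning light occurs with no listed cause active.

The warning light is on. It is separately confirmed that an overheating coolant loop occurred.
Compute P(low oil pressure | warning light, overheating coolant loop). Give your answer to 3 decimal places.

Under noisy-OR, P(warning light | causes) = 1 − (1−0.063)·∏(1−qᵢ) over the active causes.
P(warning light | overheating coolant loop) = 0.946591×0.81 + 0.97901×0.19 = 0.766739 + 0.186012 = 0.952751
Restricting to configurations with low oil pressure present: 0.97901×0.19 = 0.186012.
So P(low oil pressure | warning light, overheating coolant loop) = 0.186012/0.952751 ≈ 0.195.

P(low oil pressure | warning light, overheating coolant loop) ≈ 0.195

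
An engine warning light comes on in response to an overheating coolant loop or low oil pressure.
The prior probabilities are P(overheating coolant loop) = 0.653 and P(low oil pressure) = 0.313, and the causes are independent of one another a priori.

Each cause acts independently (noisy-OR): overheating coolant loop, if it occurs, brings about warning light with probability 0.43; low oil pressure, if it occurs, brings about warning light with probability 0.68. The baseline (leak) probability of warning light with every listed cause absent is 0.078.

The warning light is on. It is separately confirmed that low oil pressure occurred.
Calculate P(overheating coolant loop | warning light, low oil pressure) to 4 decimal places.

Under noisy-OR, P(warning light | causes) = 1 − (1−0.078)·∏(1−qᵢ) over the active causes.
Numerator (weight on configurations with overheating coolant loop): 0.831827·0.653 = 0.543183
Normalizer over all consistent configurations: 0.70496·0.347 + 0.831827·0.653 = 0.787804
Posterior = 0.543183 / 0.787804 ≈ 0.6895

P(overheating coolant loop | warning light, low oil pressure) ≈ 0.6895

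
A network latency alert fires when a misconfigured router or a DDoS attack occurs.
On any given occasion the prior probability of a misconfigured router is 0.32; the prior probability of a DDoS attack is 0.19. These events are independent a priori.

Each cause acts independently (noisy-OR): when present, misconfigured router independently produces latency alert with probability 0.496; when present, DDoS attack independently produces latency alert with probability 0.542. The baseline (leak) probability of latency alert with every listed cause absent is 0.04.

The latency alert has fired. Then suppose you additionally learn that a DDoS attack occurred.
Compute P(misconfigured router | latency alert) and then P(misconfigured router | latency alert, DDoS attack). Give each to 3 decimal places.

Under noisy-OR, P(latency alert | causes) = 1 − (1−0.04)·∏(1−qᵢ) over the active causes.
By total probability over the 4 (misconfigured router, DDoS attack) configurations:
  P(latency alert) = 0.04*0.68*0.81 + 0.56032*0.68*0.19 + 0.51616*0.32*0.81 + 0.778401*0.32*0.19
        = 0.022032 + 0.072393 + 0.133789 + 0.047327 = 0.275541
Keeping only the misconfigured router-present terms gives 0.181116, so
  P(misconfigured router | latency alert) = 0.181116 / 0.275541 ≈ 0.657

With the extra evidence:
Enumerate both values of misconfigured router and weight by the priors:
  P(latency alert | DDoS attack) = 0.56032*0.68 + 0.778401*0.32
        = 0.381018 + 0.249088 = 0.630106
The terms with misconfigured router present sum to 0.249088, so
  P(misconfigured router | latency alert, DDoS attack) = 0.249088 / 0.630106 ≈ 0.395

P(misconfigured router | latency alert) ≈ 0.657; P(misconfigured router | latency alert, DDoS attack) ≈ 0.395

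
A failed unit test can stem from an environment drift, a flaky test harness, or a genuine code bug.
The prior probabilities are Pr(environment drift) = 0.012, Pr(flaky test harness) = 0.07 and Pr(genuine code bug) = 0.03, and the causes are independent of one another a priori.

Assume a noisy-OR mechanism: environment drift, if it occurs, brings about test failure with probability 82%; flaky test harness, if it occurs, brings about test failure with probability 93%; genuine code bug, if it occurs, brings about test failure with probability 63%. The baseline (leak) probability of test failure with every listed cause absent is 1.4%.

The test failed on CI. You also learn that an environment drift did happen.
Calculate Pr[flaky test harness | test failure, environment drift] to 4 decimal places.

Under noisy-OR, P(test failure | causes) = 1 − (1−0.014)·∏(1−qᵢ) over the active causes.
P(test failure | environment drift) = 0.82252×0.93×0.97 + 0.934332×0.93×0.03 + 0.987576×0.07×0.97 + 0.995403×0.07×0.03 = 0.741995 + 0.026068 + 0.067056 + 0.002090 = 0.837209
Of this, 0.069146 comes from 0.067056 + 0.002090 (the flaky test harness=true cases).
So P(flaky test harness | test failure, environment drift) = 0.069146/0.837209 ≈ 0.0826.

Pr[flaky test harness | test failure, environment drift] ≈ 0.0826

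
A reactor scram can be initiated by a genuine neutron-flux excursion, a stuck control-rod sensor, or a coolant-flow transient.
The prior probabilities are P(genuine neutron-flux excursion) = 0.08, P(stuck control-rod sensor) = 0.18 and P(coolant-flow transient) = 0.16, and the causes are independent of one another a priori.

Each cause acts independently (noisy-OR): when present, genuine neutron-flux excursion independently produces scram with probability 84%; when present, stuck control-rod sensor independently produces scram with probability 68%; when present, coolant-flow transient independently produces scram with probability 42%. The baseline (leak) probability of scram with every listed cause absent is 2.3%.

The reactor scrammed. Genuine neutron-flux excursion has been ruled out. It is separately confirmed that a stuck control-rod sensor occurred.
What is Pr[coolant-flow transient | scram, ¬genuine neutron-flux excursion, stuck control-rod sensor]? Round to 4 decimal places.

Under noisy-OR, P(scram | causes) = 1 − (1−0.023)·∏(1−qᵢ) over the active causes.
By total probability over both values of coolant-flow transient:
  P(scram | ¬genuine neutron-flux excursion, stuck control-rod sensor) = 0.68736·0.84 + 0.818669·0.16
        = 0.577382 + 0.130987 = 0.708369
Configurations with coolant-flow transient contribute 0.130987, so
  P(coolant-flow transient | scram, ¬genuine neutron-flux excursion, stuck control-rod sensor) = 0.130987 / 0.708369 ≈ 0.1849

Pr[coolant-flow transient | scram, ¬genuine neutron-flux excursion, stuck control-rod sensor] ≈ 0.1849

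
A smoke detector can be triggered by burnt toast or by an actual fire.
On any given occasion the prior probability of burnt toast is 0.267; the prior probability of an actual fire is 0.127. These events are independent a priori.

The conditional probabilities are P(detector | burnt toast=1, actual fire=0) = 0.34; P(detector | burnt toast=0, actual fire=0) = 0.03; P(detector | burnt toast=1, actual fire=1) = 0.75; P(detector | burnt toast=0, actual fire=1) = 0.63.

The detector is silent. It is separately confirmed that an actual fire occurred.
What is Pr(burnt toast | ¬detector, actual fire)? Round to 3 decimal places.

Pr(burnt toast | ¬detector, actual fire) ≈ 0.198

By total probability over both values of burnt toast:
  P(¬detector | actual fire) = 0.37*0.733 + 0.25*0.267
        = 0.271210 + 0.066750 = 0.337960
The terms with burnt toast present sum to 0.066750, so
  P(burnt toast | ¬detector, actual fire) = 0.066750 / 0.337960 ≈ 0.198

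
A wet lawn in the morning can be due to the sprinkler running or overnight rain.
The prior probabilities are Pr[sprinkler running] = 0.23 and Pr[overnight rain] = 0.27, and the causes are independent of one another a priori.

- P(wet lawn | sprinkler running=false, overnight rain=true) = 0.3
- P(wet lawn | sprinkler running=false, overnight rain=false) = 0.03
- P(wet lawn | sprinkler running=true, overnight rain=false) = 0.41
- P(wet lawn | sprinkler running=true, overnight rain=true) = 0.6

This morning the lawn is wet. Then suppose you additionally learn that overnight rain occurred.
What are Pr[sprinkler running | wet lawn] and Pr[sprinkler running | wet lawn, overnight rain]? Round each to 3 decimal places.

Weight on sprinkler running=true, given the evidence: 0.068839 + 0.037260 = 0.106099
Normalizer over all consistent configurations: 0.03·0.77·0.73 + 0.3·0.77·0.27 + 0.41·0.23·0.73 + 0.6·0.23·0.27 = 0.185332
P(sprinkler running | wet lawn) = 0.106099/0.185332 ≈ 0.572

Now condition on the additional information:
Sum P(wet lawn|·) weighted by the priors over both values of sprinkler running:
  P(wet lawn | overnight rain) = 0.3×0.77 + 0.6×0.23
        = 0.231000 + 0.138000 = 0.369000
Configurations with sprinkler running contribute 0.138000, so
  P(sprinkler running | wet lawn, overnight rain) = 0.138000 / 0.369000 ≈ 0.374
— overnight rain explains away the evidence for sprinkler running.

Pr[sprinkler running | wet lawn] ≈ 0.572; Pr[sprinkler running | wet lawn, overnight rain] ≈ 0.374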